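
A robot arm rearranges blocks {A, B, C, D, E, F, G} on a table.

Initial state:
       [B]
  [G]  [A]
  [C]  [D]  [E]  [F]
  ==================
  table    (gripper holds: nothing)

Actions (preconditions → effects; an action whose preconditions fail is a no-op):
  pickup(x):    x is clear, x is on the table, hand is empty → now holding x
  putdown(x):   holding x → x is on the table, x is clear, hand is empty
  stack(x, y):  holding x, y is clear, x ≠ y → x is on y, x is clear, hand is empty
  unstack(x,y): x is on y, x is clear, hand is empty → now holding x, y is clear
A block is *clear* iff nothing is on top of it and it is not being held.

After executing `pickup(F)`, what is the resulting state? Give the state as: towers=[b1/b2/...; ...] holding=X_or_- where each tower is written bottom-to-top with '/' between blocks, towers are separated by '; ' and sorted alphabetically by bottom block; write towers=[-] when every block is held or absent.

before: towers=[C/G; D/A/B; E; F] holding=-
pre[pickup(F)]: clear(F) ok, ontable(F) ok, handempty ok
all met → apply pickup(F)
after:  towers=[C/G; D/A/B; E] holding=F

towers=[C/G; D/A/B; E] holding=F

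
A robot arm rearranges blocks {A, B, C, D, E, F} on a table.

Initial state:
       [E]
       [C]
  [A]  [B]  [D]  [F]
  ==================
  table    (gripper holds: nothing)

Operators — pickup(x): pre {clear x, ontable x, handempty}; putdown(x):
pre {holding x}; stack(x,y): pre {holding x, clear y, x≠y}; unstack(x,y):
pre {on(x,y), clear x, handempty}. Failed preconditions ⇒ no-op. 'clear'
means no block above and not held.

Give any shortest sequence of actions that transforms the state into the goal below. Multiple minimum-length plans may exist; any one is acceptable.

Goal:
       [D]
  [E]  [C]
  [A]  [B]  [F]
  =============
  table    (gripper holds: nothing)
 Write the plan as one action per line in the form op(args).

unstack(E, C)
stack(E, A)
pickup(D)
stack(D, C)

step 1 (unstack(E, C)): towers=[A; B/C; D; F] holding=E
step 2 (stack(E, A)): towers=[A/E; B/C; D; F] holding=-
step 3 (pickup(D)): towers=[A/E; B/C; F] holding=D
step 4 (stack(D, C)): towers=[A/E; B/C/D; F] holding=-
goal check: towers=[A/E; B/C/D; F] holding=- — reached (length 4, optimal by BFS)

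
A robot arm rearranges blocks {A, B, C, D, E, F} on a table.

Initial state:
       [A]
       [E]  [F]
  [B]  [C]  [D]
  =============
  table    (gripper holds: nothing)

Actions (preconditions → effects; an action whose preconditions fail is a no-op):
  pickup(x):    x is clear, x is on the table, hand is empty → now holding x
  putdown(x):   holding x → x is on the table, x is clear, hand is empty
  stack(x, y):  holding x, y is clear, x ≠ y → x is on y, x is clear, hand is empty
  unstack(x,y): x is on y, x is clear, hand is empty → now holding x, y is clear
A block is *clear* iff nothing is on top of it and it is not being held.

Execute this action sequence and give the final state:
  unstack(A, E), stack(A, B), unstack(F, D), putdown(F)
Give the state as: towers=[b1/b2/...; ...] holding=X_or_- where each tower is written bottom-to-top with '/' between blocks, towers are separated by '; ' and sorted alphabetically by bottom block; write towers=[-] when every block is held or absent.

step 1 (unstack(A, E)): towers=[B; C/E; D/F] holding=A
step 2 (stack(A, B)): towers=[B/A; C/E; D/F] holding=-
step 3 (unstack(F, D)): towers=[B/A; C/E; D] holding=F
step 4 (putdown(F)): towers=[B/A; C/E; D; F] holding=-

towers=[B/A; C/E; D; F] holding=-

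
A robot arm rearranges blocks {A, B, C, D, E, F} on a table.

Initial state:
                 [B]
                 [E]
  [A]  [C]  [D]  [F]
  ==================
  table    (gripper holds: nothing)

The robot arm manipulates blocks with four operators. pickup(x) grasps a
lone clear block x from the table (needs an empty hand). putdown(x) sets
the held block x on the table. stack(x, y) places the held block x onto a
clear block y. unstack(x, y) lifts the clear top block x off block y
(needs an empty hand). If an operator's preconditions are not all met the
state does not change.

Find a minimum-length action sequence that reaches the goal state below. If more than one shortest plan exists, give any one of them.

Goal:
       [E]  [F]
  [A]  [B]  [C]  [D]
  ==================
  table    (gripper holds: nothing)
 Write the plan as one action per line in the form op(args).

step 1 (unstack(B, E)): towers=[A; C; D; F/E] holding=B
step 2 (putdown(B)): towers=[A; B; C; D; F/E] holding=-
step 3 (unstack(E, F)): towers=[A; B; C; D; F] holding=E
step 4 (stack(E, B)): towers=[A; B/E; C; D; F] holding=-
step 5 (pickup(F)): towers=[A; B/E; C; D] holding=F
step 6 (stack(F, C)): towers=[A; B/E; C/F; D] holding=-
goal check: towers=[A; B/E; C/F; D] holding=- — reached (length 6, optimal by BFS)

unstack(B, E)
putdown(B)
unstack(E, F)
stack(E, B)
pickup(F)
stack(F, C)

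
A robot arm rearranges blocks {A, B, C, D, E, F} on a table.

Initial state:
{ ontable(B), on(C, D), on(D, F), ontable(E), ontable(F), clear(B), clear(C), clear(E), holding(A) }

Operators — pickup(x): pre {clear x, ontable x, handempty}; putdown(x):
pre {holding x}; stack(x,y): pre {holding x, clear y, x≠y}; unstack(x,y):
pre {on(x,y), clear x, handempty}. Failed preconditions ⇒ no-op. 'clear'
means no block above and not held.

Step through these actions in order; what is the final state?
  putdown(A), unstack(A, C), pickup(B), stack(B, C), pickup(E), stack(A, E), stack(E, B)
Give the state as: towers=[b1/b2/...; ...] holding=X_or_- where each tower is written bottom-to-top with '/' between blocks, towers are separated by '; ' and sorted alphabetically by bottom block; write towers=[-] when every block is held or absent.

step 1 (putdown(A)): towers=[A; B; E; F/D/C] holding=-
step 2 (unstack(A, C)) [no-op]: towers=[A; B; E; F/D/C] holding=-
step 3 (pickup(B)): towers=[A; E; F/D/C] holding=B
step 4 (stack(B, C)): towers=[A; E; F/D/C/B] holding=-
step 5 (pickup(E)): towers=[A; F/D/C/B] holding=E
step 6 (stack(A, E)) [no-op]: towers=[A; F/D/C/B] holding=E
step 7 (stack(E, B)): towers=[A; F/D/C/B/E] holding=-

towers=[A; F/D/C/B/E] holding=-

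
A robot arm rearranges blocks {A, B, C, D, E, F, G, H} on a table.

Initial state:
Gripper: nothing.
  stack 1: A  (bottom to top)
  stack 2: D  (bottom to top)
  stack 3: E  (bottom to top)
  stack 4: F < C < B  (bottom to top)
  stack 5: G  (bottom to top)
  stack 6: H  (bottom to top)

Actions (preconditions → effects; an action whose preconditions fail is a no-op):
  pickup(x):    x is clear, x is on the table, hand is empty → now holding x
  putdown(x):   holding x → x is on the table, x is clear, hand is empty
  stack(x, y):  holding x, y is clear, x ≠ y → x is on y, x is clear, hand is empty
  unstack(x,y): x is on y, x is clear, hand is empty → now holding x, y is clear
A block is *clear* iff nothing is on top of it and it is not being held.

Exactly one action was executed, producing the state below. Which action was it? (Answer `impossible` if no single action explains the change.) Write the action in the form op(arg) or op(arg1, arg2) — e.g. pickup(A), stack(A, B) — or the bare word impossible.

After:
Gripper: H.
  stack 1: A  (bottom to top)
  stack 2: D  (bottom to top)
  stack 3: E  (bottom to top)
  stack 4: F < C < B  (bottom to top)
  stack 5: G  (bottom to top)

target: towers=[A; D; E; F/C/B; G] holding=H
         pickup(G) → towers=[A; D; E; F/C/B; H] holding=G
         pickup(A) → towers=[D; E; F/C/B; G; H] holding=A
         pickup(E) → towers=[A; D; F/C/B; G; H] holding=E
         pickup(H) → towers=[A; D; E; F/C/B; G] holding=H  ← match
     unstack(B, C) → towers=[A; D; E; F/C; G; H] holding=B
         pickup(D) → towers=[A; E; F/C/B; G; H] holding=D

pickup(H)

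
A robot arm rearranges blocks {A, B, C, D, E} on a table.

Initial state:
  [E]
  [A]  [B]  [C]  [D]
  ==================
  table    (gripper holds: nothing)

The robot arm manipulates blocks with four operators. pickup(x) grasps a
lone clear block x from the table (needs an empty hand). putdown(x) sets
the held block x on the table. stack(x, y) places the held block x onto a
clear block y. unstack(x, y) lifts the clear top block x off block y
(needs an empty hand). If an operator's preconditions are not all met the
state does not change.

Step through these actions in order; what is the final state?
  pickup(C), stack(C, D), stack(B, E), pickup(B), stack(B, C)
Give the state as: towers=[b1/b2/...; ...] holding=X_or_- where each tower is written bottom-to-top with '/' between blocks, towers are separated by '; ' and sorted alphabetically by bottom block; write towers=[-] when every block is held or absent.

towers=[A/E; D/C/B] holding=-

step 1 (pickup(C)): towers=[A/E; B; D] holding=C
step 2 (stack(C, D)): towers=[A/E; B; D/C] holding=-
step 3 (stack(B, E)) [no-op]: towers=[A/E; B; D/C] holding=-
step 4 (pickup(B)): towers=[A/E; D/C] holding=B
step 5 (stack(B, C)): towers=[A/E; D/C/B] holding=-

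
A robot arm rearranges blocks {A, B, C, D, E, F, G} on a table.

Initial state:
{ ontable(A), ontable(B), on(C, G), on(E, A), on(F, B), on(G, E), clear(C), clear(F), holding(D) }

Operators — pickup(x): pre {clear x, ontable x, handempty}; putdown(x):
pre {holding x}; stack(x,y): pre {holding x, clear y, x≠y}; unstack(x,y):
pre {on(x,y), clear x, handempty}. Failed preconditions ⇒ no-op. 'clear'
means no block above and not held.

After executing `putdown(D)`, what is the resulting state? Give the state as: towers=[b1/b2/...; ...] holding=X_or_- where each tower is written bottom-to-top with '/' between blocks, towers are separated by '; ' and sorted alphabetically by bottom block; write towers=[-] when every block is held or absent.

towers=[A/E/G/C; B/F; D] holding=-

before: towers=[A/E/G/C; B/F] holding=D
pre[putdown(D)]: holding(D) ✓
all met → apply putdown(D)
after:  towers=[A/E/G/C; B/F; D] holding=-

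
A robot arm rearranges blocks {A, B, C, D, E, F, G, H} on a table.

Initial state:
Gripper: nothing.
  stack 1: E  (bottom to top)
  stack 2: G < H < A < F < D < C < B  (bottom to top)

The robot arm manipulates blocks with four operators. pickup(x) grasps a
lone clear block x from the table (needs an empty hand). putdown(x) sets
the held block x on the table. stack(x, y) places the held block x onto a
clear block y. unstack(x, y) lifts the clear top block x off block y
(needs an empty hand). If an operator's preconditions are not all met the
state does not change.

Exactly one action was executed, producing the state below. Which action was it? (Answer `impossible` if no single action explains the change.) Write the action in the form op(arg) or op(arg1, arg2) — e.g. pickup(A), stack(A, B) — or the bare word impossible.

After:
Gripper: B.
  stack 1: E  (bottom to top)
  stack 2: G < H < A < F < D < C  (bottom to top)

unstack(B, C)

target: towers=[E; G/H/A/F/D/C] holding=B
         pickup(E) → towers=[G/H/A/F/D/C/B] holding=E
     unstack(B, C) → towers=[E; G/H/A/F/D/C] holding=B  ← match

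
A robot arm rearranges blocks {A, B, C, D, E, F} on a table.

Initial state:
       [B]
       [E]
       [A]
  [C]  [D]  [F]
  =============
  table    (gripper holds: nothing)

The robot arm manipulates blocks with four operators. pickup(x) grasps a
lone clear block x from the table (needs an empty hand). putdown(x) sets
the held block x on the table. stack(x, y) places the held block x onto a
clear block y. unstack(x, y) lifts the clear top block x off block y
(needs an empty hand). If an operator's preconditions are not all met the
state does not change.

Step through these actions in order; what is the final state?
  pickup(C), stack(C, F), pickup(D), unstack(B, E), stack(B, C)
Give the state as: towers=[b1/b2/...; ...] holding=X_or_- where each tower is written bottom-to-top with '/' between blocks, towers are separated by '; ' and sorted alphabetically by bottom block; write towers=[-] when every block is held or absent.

towers=[D/A/E; F/C/B] holding=-

step 1 (pickup(C)): towers=[D/A/E/B; F] holding=C
step 2 (stack(C, F)): towers=[D/A/E/B; F/C] holding=-
step 3 (pickup(D)) [no-op]: towers=[D/A/E/B; F/C] holding=-
step 4 (unstack(B, E)): towers=[D/A/E; F/C] holding=B
step 5 (stack(B, C)): towers=[D/A/E; F/C/B] holding=-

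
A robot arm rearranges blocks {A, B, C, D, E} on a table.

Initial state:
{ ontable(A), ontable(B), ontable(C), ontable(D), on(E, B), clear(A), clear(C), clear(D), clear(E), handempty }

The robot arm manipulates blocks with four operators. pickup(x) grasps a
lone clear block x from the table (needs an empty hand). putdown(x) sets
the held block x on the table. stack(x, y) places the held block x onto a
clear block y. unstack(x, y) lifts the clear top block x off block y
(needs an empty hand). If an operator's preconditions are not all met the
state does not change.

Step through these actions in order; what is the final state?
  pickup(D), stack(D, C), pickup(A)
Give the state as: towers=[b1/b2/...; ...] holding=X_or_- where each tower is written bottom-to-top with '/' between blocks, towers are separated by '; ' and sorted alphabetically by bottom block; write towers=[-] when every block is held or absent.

towers=[B/E; C/D] holding=A

step 1 (pickup(D)): towers=[A; B/E; C] holding=D
step 2 (stack(D, C)): towers=[A; B/E; C/D] holding=-
step 3 (pickup(A)): towers=[B/E; C/D] holding=A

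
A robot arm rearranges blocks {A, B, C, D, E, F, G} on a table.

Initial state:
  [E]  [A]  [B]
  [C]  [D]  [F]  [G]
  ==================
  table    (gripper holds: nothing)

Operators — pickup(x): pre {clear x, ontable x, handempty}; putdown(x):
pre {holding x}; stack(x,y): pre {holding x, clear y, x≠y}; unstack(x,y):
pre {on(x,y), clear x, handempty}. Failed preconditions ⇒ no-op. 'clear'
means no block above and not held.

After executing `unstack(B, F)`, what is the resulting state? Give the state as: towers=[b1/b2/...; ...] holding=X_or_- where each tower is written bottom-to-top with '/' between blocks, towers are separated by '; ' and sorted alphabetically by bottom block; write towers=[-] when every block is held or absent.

before: towers=[C/E; D/A; F/B; G] holding=-
pre[unstack(B, F)]: on(B,F) yes, clear(B) yes, handempty yes
all met → apply unstack(B, F)
after:  towers=[C/E; D/A; F; G] holding=B

towers=[C/E; D/A; F; G] holding=B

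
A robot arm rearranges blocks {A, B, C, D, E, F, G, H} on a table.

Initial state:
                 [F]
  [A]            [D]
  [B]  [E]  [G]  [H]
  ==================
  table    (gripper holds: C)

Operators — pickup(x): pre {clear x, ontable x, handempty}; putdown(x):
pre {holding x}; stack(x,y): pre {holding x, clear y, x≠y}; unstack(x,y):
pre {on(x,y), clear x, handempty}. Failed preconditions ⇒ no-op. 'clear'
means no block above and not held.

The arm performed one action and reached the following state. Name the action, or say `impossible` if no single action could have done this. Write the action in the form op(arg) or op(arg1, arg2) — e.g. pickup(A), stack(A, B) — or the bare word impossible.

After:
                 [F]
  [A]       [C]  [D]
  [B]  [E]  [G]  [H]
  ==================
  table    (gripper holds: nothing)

stack(C, G)

target: towers=[B/A; E; G/C; H/D/F] holding=-
        putdown(C) → towers=[B/A; C; E; G; H/D/F] holding=-
       stack(C, G) → towers=[B/A; E; G/C; H/D/F] holding=-  ← match
       stack(C, A) → towers=[B/A/C; E; G; H/D/F] holding=-
       stack(C, E) → towers=[B/A; E/C; G; H/D/F] holding=-
       stack(C, F) → towers=[B/A; E; G; H/D/F/C] holding=-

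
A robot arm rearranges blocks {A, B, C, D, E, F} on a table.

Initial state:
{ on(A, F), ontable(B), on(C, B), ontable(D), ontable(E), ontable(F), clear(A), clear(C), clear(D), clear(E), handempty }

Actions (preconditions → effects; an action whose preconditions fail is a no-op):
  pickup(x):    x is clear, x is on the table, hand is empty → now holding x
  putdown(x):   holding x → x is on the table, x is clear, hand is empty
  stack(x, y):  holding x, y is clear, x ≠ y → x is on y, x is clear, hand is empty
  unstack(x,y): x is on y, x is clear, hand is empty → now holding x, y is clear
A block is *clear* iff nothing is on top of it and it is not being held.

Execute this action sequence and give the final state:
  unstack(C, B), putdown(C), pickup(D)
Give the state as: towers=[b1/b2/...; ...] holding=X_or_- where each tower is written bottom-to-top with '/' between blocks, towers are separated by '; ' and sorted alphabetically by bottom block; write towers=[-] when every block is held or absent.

towers=[B; C; E; F/A] holding=D

step 1 (unstack(C, B)): towers=[B; D; E; F/A] holding=C
step 2 (putdown(C)): towers=[B; C; D; E; F/A] holding=-
step 3 (pickup(D)): towers=[B; C; E; F/A] holding=D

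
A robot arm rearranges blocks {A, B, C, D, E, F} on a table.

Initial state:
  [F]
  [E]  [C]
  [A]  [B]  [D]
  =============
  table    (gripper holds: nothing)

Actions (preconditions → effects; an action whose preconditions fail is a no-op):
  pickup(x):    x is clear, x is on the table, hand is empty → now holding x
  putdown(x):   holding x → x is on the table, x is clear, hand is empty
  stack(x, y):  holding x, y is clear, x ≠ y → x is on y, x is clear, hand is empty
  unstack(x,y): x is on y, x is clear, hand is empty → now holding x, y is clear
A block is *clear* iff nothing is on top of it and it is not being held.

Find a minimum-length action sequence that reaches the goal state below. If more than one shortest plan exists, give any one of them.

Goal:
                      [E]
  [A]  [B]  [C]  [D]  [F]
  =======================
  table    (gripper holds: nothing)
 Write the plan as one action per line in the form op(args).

step 1 (unstack(F, E)): towers=[A/E; B/C; D] holding=F
step 2 (putdown(F)): towers=[A/E; B/C; D; F] holding=-
step 3 (unstack(E, A)): towers=[A; B/C; D; F] holding=E
step 4 (stack(E, F)): towers=[A; B/C; D; F/E] holding=-
step 5 (unstack(C, B)): towers=[A; B; D; F/E] holding=C
step 6 (putdown(C)): towers=[A; B; C; D; F/E] holding=-
goal check: towers=[A; B; C; D; F/E] holding=- — reached (length 6, optimal by BFS)

unstack(F, E)
putdown(F)
unstack(E, A)
stack(E, F)
unstack(C, B)
putdown(C)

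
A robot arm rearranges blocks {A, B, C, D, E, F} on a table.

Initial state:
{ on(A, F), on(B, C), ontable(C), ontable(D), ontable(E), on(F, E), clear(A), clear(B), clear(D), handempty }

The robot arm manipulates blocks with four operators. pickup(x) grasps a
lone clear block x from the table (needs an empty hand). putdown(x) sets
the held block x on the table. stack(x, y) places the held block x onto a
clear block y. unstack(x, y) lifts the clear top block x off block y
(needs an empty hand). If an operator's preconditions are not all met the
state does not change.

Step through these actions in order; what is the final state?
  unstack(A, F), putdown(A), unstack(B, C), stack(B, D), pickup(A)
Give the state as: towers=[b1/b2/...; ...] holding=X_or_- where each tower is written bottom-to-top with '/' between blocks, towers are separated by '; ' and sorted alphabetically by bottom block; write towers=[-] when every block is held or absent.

step 1 (unstack(A, F)): towers=[C/B; D; E/F] holding=A
step 2 (putdown(A)): towers=[A; C/B; D; E/F] holding=-
step 3 (unstack(B, C)): towers=[A; C; D; E/F] holding=B
step 4 (stack(B, D)): towers=[A; C; D/B; E/F] holding=-
step 5 (pickup(A)): towers=[C; D/B; E/F] holding=A

towers=[C; D/B; E/F] holding=A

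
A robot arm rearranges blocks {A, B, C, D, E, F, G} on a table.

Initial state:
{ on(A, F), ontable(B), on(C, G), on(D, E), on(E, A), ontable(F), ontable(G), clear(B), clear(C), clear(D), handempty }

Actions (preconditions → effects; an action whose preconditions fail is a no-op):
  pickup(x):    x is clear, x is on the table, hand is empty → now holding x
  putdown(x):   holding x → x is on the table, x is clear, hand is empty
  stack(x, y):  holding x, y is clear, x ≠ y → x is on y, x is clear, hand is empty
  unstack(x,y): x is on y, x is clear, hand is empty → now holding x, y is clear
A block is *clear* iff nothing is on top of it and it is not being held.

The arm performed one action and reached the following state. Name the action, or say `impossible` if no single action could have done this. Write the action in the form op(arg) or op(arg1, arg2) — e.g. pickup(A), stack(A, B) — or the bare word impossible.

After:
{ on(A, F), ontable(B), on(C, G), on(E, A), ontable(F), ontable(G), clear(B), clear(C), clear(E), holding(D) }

target: towers=[B; F/A/E; G/C] holding=D
         pickup(B) → towers=[F/A/E/D; G/C] holding=B
     unstack(D, E) → towers=[B; F/A/E; G/C] holding=D  ← match
     unstack(C, G) → towers=[B; F/A/E/D; G] holding=C

unstack(D, E)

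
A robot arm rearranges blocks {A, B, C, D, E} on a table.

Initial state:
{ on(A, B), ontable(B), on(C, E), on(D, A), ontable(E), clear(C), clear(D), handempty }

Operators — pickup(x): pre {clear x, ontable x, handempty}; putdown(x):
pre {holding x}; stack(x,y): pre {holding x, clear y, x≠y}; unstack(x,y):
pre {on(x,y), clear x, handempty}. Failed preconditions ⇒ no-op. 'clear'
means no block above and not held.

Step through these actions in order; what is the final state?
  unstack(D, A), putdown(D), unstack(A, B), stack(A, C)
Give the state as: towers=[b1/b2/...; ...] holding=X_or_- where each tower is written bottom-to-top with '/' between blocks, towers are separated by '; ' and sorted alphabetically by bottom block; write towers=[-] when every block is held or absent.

step 1 (unstack(D, A)): towers=[B/A; E/C] holding=D
step 2 (putdown(D)): towers=[B/A; D; E/C] holding=-
step 3 (unstack(A, B)): towers=[B; D; E/C] holding=A
step 4 (stack(A, C)): towers=[B; D; E/C/A] holding=-

towers=[B; D; E/C/A] holding=-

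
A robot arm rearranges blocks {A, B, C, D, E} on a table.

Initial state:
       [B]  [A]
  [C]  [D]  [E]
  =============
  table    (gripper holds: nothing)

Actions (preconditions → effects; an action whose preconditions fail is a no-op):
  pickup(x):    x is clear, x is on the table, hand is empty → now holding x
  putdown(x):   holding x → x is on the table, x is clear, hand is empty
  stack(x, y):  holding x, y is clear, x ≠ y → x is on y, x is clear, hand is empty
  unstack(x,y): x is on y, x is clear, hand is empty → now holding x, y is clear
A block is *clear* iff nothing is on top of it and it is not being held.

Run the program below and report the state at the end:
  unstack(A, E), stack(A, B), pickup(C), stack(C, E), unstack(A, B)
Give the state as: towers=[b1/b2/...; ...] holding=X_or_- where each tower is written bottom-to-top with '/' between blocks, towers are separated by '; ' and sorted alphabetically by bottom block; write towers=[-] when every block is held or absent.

step 1 (unstack(A, E)): towers=[C; D/B; E] holding=A
step 2 (stack(A, B)): towers=[C; D/B/A; E] holding=-
step 3 (pickup(C)): towers=[D/B/A; E] holding=C
step 4 (stack(C, E)): towers=[D/B/A; E/C] holding=-
step 5 (unstack(A, B)): towers=[D/B; E/C] holding=A

towers=[D/B; E/C] holding=A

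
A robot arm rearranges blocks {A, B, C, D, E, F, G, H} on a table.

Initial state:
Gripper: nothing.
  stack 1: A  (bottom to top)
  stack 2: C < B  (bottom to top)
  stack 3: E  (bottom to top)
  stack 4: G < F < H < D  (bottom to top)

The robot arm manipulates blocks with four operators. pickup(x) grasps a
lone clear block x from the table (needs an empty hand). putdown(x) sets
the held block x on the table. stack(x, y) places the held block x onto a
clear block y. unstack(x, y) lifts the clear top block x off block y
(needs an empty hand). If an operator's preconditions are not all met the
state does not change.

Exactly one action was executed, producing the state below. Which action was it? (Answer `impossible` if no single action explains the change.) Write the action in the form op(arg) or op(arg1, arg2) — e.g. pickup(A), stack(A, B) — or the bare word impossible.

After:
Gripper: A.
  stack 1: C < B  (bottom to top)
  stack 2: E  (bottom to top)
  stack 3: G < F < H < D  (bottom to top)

pickup(A)

target: towers=[C/B; E; G/F/H/D] holding=A
         pickup(A) → towers=[C/B; E; G/F/H/D] holding=A  ← match
         pickup(E) → towers=[A; C/B; G/F/H/D] holding=E
     unstack(B, C) → towers=[A; C; E; G/F/H/D] holding=B
     unstack(D, H) → towers=[A; C/B; E; G/F/H] holding=D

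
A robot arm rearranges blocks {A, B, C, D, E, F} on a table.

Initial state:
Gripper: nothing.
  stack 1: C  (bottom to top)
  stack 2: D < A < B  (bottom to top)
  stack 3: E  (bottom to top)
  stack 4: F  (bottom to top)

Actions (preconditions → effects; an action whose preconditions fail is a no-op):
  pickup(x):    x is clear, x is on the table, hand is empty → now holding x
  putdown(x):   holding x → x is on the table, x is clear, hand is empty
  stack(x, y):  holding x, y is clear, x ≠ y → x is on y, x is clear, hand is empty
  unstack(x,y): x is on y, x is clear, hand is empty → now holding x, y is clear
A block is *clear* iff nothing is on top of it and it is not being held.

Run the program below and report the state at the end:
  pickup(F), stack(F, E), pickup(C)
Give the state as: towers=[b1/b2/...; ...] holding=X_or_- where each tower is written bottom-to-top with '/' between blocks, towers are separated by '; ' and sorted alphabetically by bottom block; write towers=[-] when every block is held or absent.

towers=[D/A/B; E/F] holding=C

step 1 (pickup(F)): towers=[C; D/A/B; E] holding=F
step 2 (stack(F, E)): towers=[C; D/A/B; E/F] holding=-
step 3 (pickup(C)): towers=[D/A/B; E/F] holding=C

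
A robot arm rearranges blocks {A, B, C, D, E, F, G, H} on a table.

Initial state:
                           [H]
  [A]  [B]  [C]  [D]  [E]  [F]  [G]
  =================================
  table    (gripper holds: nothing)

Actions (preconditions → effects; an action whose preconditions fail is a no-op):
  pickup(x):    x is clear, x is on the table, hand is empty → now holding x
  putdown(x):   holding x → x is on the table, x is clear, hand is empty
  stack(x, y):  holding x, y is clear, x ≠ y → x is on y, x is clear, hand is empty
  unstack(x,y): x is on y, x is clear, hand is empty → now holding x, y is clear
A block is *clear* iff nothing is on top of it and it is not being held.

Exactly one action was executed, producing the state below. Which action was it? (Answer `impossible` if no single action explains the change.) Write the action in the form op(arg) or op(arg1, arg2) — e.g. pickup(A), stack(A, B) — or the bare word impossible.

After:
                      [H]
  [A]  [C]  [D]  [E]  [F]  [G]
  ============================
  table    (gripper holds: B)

pickup(B)

target: towers=[A; C; D; E; F/H; G] holding=B
         pickup(G) → towers=[A; B; C; D; E; F/H] holding=G
         pickup(A) → towers=[B; C; D; E; F/H; G] holding=A
         pickup(E) → towers=[A; B; C; D; F/H; G] holding=E
     unstack(H, F) → towers=[A; B; C; D; E; F; G] holding=H
         pickup(B) → towers=[A; C; D; E; F/H; G] holding=B  ← match
         pickup(D) → towers=[A; B; C; E; F/H; G] holding=D
         pickup(C) → towers=[A; B; D; E; F/H; G] holding=C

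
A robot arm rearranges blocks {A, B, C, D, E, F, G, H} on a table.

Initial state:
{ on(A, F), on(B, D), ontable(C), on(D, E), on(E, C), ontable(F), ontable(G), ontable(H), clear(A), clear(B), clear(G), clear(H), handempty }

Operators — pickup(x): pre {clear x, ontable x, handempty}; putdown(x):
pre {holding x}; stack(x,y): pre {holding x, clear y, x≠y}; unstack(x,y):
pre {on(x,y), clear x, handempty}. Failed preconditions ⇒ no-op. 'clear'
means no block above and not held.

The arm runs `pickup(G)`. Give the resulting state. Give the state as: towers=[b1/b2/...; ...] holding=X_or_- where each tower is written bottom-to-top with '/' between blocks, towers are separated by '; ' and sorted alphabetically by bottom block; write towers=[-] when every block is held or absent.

before: towers=[C/E/D/B; F/A; G; H] holding=-
pre[pickup(G)]: clear(G) ✓, ontable(G) ✓, handempty ✓
all met → apply pickup(G)
after:  towers=[C/E/D/B; F/A; H] holding=G

towers=[C/E/D/B; F/A; H] holding=G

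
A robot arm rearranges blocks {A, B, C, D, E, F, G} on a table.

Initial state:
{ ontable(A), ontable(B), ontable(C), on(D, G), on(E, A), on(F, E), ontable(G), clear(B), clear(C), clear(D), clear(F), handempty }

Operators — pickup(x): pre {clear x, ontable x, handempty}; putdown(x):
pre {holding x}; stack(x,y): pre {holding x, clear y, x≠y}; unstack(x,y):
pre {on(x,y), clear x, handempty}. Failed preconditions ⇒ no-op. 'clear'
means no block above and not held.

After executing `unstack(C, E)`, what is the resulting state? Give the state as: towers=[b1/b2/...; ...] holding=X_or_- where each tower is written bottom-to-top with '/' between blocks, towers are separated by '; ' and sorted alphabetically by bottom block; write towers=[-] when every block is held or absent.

before: towers=[A/E/F; B; C; G/D] holding=-
pre[unstack(C, E)]: on(C,E) no, clear(C) yes, handempty yes
on(C,E) unmet → unstack(C, E) is a no-op
after:  towers=[A/E/F; B; C; G/D] holding=-

towers=[A/E/F; B; C; G/D] holding=-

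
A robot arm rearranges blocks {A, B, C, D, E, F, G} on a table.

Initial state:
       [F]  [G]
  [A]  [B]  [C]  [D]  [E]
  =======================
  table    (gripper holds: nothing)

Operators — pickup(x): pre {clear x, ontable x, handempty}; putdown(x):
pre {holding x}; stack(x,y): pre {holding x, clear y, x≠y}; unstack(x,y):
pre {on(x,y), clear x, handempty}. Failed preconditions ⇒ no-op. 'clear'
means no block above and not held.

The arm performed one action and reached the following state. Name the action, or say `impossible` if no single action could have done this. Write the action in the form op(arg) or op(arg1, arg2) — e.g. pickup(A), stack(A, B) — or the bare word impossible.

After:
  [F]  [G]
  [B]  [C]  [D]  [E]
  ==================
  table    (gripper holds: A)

target: towers=[B/F; C/G; D; E] holding=A
     unstack(F, B) → towers=[A; B; C/G; D; E] holding=F
     unstack(G, C) → towers=[A; B/F; C; D; E] holding=G
         pickup(D) → towers=[A; B/F; C/G; E] holding=D
         pickup(A) → towers=[B/F; C/G; D; E] holding=A  ← match
         pickup(E) → towers=[A; B/F; C/G; D] holding=E

pickup(A)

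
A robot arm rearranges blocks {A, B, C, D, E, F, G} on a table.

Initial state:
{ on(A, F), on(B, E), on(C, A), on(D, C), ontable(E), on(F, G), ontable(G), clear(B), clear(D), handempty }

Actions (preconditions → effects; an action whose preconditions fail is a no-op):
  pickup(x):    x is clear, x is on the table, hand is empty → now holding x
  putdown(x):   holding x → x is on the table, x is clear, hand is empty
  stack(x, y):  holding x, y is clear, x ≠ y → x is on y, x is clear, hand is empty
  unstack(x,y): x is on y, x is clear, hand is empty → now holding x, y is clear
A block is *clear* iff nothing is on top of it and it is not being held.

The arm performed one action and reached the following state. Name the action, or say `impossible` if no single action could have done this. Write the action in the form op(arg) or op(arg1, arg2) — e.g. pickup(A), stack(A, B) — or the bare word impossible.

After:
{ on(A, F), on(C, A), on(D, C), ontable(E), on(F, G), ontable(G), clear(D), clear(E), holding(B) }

target: towers=[E; G/F/A/C/D] holding=B
     unstack(B, E) → towers=[E; G/F/A/C/D] holding=B  ← match
     unstack(D, C) → towers=[E/B; G/F/A/C] holding=D

unstack(B, E)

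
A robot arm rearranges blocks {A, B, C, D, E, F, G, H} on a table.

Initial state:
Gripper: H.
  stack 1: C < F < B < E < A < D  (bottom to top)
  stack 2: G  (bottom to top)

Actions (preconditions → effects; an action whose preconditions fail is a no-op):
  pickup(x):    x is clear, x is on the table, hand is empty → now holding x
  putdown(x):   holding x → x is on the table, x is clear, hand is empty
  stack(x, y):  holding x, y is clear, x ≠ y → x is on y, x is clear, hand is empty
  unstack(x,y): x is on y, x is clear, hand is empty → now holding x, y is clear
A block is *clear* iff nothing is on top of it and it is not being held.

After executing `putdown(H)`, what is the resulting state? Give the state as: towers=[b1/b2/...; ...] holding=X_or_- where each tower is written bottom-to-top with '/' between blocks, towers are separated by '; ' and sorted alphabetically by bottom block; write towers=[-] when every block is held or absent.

towers=[C/F/B/E/A/D; G; H] holding=-

before: towers=[C/F/B/E/A/D; G] holding=H
pre[putdown(H)]: holding(H) ok
all met → apply putdown(H)
after:  towers=[C/F/B/E/A/D; G; H] holding=-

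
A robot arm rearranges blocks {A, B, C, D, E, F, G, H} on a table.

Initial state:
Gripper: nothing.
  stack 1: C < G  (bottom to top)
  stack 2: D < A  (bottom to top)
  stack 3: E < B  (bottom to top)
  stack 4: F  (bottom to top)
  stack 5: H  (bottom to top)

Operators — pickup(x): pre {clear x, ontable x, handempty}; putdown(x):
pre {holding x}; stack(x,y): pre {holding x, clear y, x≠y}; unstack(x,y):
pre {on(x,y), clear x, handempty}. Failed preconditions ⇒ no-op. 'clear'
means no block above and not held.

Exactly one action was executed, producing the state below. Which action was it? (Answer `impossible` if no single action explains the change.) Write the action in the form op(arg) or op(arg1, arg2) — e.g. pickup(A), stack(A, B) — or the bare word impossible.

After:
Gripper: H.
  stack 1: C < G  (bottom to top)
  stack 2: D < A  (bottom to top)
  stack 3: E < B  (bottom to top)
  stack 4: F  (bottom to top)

pickup(H)

target: towers=[C/G; D/A; E/B; F] holding=H
     unstack(G, C) → towers=[C; D/A; E/B; F; H] holding=G
     unstack(A, D) → towers=[C/G; D; E/B; F; H] holding=A
         pickup(H) → towers=[C/G; D/A; E/B; F] holding=H  ← match
     unstack(B, E) → towers=[C/G; D/A; E; F; H] holding=B
         pickup(F) → towers=[C/G; D/A; E/B; H] holding=F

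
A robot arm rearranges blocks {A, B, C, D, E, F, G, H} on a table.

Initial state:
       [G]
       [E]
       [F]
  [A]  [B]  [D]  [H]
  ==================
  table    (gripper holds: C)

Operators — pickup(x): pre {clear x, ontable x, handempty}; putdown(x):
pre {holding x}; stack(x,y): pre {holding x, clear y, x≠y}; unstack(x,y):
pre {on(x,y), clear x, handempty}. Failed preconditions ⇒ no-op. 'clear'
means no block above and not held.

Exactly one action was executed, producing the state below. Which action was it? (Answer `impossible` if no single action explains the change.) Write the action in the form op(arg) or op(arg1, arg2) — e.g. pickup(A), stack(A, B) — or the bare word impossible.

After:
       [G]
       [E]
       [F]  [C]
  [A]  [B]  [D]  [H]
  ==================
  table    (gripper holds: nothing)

stack(C, D)

target: towers=[A; B/F/E/G; D/C; H] holding=-
        putdown(C) → towers=[A; B/F/E/G; C; D; H] holding=-
       stack(C, G) → towers=[A; B/F/E/G/C; D; H] holding=-
       stack(C, A) → towers=[A/C; B/F/E/G; D; H] holding=-
       stack(C, H) → towers=[A; B/F/E/G; D; H/C] holding=-
       stack(C, D) → towers=[A; B/F/E/G; D/C; H] holding=-  ← match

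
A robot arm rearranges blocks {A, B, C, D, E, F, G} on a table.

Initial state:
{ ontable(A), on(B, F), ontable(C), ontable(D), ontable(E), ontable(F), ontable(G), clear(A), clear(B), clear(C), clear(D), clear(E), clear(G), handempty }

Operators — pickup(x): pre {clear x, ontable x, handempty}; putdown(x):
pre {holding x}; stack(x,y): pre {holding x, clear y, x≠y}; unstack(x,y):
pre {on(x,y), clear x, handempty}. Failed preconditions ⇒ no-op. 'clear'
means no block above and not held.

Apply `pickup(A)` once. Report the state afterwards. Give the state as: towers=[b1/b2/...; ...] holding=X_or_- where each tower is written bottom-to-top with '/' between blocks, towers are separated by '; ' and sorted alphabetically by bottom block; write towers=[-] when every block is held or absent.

towers=[C; D; E; F/B; G] holding=A

before: towers=[A; C; D; E; F/B; G] holding=-
pre[pickup(A)]: clear(A) yes, ontable(A) yes, handempty yes
all met → apply pickup(A)
after:  towers=[C; D; E; F/B; G] holding=A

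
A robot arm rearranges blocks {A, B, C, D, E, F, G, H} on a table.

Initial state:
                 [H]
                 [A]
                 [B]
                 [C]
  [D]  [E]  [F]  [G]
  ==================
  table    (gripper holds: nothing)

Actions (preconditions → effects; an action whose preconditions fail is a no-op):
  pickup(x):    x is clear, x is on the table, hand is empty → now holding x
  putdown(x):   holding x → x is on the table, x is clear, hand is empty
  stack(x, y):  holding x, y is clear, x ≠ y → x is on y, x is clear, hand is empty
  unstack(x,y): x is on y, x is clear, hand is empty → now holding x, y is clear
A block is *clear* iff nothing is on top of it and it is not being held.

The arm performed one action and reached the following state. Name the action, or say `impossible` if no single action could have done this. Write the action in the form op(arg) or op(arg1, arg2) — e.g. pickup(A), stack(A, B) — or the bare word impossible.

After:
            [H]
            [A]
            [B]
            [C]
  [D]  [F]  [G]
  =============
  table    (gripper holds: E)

target: towers=[D; F; G/C/B/A/H] holding=E
         pickup(E) → towers=[D; F; G/C/B/A/H] holding=E  ← match
     unstack(H, A) → towers=[D; E; F; G/C/B/A] holding=H
         pickup(F) → towers=[D; E; G/C/B/A/H] holding=F
         pickup(D) → towers=[E; F; G/C/B/A/H] holding=D

pickup(E)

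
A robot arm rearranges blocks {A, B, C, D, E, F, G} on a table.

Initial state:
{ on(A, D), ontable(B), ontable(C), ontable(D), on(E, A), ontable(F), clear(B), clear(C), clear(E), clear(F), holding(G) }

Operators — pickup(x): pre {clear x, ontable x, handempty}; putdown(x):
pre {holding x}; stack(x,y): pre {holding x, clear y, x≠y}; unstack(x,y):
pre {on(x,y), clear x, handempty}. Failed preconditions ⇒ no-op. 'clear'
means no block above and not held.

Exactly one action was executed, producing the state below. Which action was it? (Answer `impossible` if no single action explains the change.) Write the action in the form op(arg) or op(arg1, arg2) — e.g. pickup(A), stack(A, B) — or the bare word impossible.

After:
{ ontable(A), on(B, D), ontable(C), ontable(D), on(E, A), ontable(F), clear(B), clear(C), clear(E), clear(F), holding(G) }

target: towers=[A/E; C; D/B; F] holding=G
        putdown(G) → towers=[B; C; D/A/E; F; G] holding=-
       stack(G, B) → towers=[B/G; C; D/A/E; F] holding=-
       stack(G, F) → towers=[B; C; D/A/E; F/G] holding=-
       stack(G, E) → towers=[B; C; D/A/E/G; F] holding=-
       stack(G, C) → towers=[B; C/G; D/A/E; F] holding=-
none of the 5 applicable actions match → impossible

impossible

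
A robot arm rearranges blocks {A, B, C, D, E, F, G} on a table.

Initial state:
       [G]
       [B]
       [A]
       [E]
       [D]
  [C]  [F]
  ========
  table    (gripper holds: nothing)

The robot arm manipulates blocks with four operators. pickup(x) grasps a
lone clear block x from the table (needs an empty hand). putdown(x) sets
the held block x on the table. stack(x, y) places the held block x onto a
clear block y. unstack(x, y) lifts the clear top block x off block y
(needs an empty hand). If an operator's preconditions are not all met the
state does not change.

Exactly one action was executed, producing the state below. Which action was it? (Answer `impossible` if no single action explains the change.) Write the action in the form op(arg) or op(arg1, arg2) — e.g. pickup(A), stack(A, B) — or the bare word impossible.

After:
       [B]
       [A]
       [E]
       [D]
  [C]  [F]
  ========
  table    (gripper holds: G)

unstack(G, B)

target: towers=[C; F/D/E/A/B] holding=G
     unstack(G, B) → towers=[C; F/D/E/A/B] holding=G  ← match
         pickup(C) → towers=[F/D/E/A/B/G] holding=C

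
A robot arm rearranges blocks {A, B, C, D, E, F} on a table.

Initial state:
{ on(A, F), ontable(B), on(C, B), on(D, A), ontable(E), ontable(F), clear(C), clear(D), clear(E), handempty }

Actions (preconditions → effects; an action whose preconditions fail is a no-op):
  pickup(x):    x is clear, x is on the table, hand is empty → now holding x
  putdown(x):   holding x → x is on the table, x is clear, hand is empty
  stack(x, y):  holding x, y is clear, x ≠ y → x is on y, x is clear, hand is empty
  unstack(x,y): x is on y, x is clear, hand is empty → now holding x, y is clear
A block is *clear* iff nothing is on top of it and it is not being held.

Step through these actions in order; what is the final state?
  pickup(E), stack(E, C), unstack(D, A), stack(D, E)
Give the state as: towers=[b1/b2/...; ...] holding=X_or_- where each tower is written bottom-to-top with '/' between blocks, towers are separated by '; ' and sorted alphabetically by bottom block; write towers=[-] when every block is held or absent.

step 1 (pickup(E)): towers=[B/C; F/A/D] holding=E
step 2 (stack(E, C)): towers=[B/C/E; F/A/D] holding=-
step 3 (unstack(D, A)): towers=[B/C/E; F/A] holding=D
step 4 (stack(D, E)): towers=[B/C/E/D; F/A] holding=-

towers=[B/C/E/D; F/A] holding=-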